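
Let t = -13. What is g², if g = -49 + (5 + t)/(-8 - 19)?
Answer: 1729225/729 ≈ 2372.1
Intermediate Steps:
g = -1315/27 (g = -49 + (5 - 13)/(-8 - 19) = -49 - 8/(-27) = -49 - 8*(-1/27) = -49 + 8/27 = -1315/27 ≈ -48.704)
g² = (-1315/27)² = 1729225/729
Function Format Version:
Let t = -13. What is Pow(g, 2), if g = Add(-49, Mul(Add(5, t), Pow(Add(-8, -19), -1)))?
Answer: Rational(1729225, 729) ≈ 2372.1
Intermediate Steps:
g = Rational(-1315, 27) (g = Add(-49, Mul(Add(5, -13), Pow(Add(-8, -19), -1))) = Add(-49, Mul(-8, Pow(-27, -1))) = Add(-49, Mul(-8, Rational(-1, 27))) = Add(-49, Rational(8, 27)) = Rational(-1315, 27) ≈ -48.704)
Pow(g, 2) = Pow(Rational(-1315, 27), 2) = Rational(1729225, 729)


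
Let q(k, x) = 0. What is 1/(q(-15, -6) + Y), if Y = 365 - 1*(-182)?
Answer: 1/547 ≈ 0.0018282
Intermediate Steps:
Y = 547 (Y = 365 + 182 = 547)
1/(q(-15, -6) + Y) = 1/(0 + 547) = 1/547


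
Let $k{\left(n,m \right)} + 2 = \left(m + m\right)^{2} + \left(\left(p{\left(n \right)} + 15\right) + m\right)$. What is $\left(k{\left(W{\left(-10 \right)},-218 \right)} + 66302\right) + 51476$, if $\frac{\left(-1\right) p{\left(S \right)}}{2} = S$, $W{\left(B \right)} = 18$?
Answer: $307633$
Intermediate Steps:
$p{\left(S \right)} = - 2 S$
$k{\left(n,m \right)} = 13 + m - 2 n + 4 m^{2}$ ($k{\left(n,m \right)} = -2 - \left(-15 - m - \left(m + m\right)^{2} + 2 n\right) = -2 - \left(-15 - m - 4 m^{2} + 2 n\right) = -2 + \left(4 m^{2} + \left(15 + m - 2 n\right)\right) = -2 + \left(15 + m - 2 n + 4 m^{2}\right) = 13 + m - 2 n + 4 m^{2}$)
$\left(k{\left(W{\left(-10 \right)},-218 \right)} + 66302\right) + 51476 = \left(\left(13 - 218 - 36 + 4 \left(-218\right)^{2}\right) + 66302\right) + 51476 = \left(\left(13 - 218 - 36 + 4 \cdot 47524\right) + 66302\right) + 51476 = \left(\left(13 - 218 - 36 + 190096\right) + 66302\right) + 51476 = \left(189855 + 66302\right) + 51476 = 256157 + 51476 = 307633$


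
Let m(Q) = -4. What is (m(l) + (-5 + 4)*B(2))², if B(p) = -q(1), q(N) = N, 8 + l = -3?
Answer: 9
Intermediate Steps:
l = -11 (l = -8 - 3 = -11)
B(p) = -1 (B(p) = -1*1 = -1)
(m(l) + (-5 + 4)*B(2))² = (-4 + (-5 + 4)*(-1))² = (-4 - 1*(-1))² = (-4 + 1)² = (-3)² = 9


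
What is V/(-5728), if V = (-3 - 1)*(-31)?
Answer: -31/1432 ≈ -0.021648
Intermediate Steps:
V = 124 (V = -4*(-31) = 124)
V/(-5728) = 124/(-5728) = 124*(-1/5728) = -31/1432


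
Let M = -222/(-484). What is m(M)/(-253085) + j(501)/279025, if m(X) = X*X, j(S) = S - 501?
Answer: -12321/14821669940 ≈ -8.3128e-7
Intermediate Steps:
j(S) = -501 + S
M = 111/242 (M = -222*(-1/484) = 111/242 ≈ 0.45868)
m(X) = X**2
m(M)/(-253085) + j(501)/279025 = (111/242)**2/(-253085) + (-501 + 501)/279025 = (12321/58564)*(-1/253085) + 0*(1/279025) = -12321/14821669940 + 0 = -12321/14821669940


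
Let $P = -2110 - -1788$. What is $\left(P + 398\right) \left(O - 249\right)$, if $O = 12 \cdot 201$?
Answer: $164388$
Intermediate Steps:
$O = 2412$
$P = -322$ ($P = -2110 + 1788 = -322$)
$\left(P + 398\right) \left(O - 249\right) = \left(-322 + 398\right) \left(2412 - 249\right) = 76 \left(2412 - 249\right) = 76 \cdot 2163 = 164388$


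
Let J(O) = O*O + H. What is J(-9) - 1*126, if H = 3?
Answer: -42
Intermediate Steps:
J(O) = 3 + O² (J(O) = O*O + 3 = O² + 3 = 3 + O²)
J(-9) - 1*126 = (3 + (-9)²) - 1*126 = (3 + 81) - 126 = 84 - 126 = -42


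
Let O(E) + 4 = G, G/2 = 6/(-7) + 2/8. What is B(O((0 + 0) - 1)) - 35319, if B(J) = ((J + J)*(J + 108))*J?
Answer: -40789237/1372 ≈ -29730.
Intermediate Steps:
G = -17/14 (G = 2*(6/(-7) + 2/8) = 2*(6*(-⅐) + 2*(⅛)) = 2*(-6/7 + ¼) = 2*(-17/28) = -17/14 ≈ -1.2143)
O(E) = -73/14 (O(E) = -4 - 17/14 = -73/14)
B(J) = 2*J²*(108 + J) (B(J) = ((2*J)*(108 + J))*J = (2*J*(108 + J))*J = 2*J²*(108 + J))
B(O((0 + 0) - 1)) - 35319 = 2*(-73/14)²*(108 - 73/14) - 35319 = 2*(5329/196)*(1439/14) - 35319 = 7668431/1372 - 35319 = -40789237/1372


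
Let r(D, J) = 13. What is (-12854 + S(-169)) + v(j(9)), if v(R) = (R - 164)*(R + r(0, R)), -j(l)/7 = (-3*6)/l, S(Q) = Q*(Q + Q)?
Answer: 40218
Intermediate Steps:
S(Q) = 2*Q² (S(Q) = Q*(2*Q) = 2*Q²)
j(l) = 126/l (j(l) = -7*(-3*6)/l = -(-126)/l = 126/l)
v(R) = (-164 + R)*(13 + R) (v(R) = (R - 164)*(R + 13) = (-164 + R)*(13 + R))
(-12854 + S(-169)) + v(j(9)) = (-12854 + 2*(-169)²) + (-2132 + (126/9)² - 19026/9) = (-12854 + 2*28561) + (-2132 + (126*(⅑))² - 19026/9) = (-12854 + 57122) + (-2132 + 14² - 151*14) = 44268 + (-2132 + 196 - 2114) = 44268 - 4050 = 40218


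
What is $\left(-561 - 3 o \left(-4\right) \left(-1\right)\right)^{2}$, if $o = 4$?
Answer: $370881$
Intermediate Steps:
$\left(-561 - 3 o \left(-4\right) \left(-1\right)\right)^{2} = \left(-561 - 3 \cdot 4 \left(-4\right) \left(-1\right)\right)^{2} = \left(-561 - 3 \left(\left(-16\right) \left(-1\right)\right)\right)^{2} = \left(-561 - 48\right)^{2} = \left(-609\right)^{2} = 370881$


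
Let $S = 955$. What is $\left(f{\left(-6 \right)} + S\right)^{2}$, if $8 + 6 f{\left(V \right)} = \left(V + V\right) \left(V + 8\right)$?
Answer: $\frac{8116801}{9} \approx 9.0187 \cdot 10^{5}$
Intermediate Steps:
$f{\left(V \right)} = - \frac{4}{3} + \frac{V \left(8 + V\right)}{3}$ ($f{\left(V \right)} = - \frac{4}{3} + \frac{\left(V + V\right) \left(V + 8\right)}{6} = - \frac{4}{3} + \frac{2 V \left(8 + V\right)}{6} = - \frac{4}{3} + \frac{V \left(8 + V\right)}{3}$)
$\left(f{\left(-6 \right)} + S\right)^{2} = \left(\left(- \frac{4}{3} + \frac{\left(-6\right)^{2}}{3} + \frac{8}{3} \left(-6\right)\right) + 955\right)^{2} = \left(\left(- \frac{4}{3} + \frac{1}{3} \cdot 36 - 16\right) + 955\right)^{2} = \left(\left(- \frac{4}{3} + 12 - 16\right) + 955\right)^{2} = \left(- \frac{16}{3} + 955\right)^{2} = \left(\frac{2849}{3}\right)^{2} = \frac{8116801}{9}$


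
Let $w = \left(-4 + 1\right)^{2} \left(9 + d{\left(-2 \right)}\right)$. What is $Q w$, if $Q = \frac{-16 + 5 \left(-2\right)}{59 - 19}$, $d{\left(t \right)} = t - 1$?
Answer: $- \frac{351}{10} \approx -35.1$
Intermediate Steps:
$d{\left(t \right)} = -1 + t$ ($d{\left(t \right)} = t - 1 = -1 + t$)
$Q = - \frac{13}{20}$ ($Q = \frac{-16 - 10}{40} = \left(-26\right) \frac{1}{40} = - \frac{13}{20} \approx -0.65$)
$w = 54$ ($w = \left(-4 + 1\right)^{2} \left(9 - 3\right) = \left(-3\right)^{2} \left(9 - 3\right) = 9 \cdot 6 = 54$)
$Q w = \left(- \frac{13}{20}\right) 54 = - \frac{351}{10}$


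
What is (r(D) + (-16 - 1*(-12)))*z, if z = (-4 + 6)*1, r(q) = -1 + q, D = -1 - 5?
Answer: -22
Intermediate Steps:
D = -6
z = 2 (z = 2*1 = 2)
(r(D) + (-16 - 1*(-12)))*z = ((-1 - 6) + (-16 - 1*(-12)))*2 = (-7 + (-16 + 12))*2 = (-7 - 4)*2 = -11*2 = -22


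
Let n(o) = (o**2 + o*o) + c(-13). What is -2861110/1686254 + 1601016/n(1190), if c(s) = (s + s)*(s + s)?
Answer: -225227092429/199039520271 ≈ -1.1316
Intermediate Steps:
c(s) = 4*s**2 (c(s) = (2*s)*(2*s) = 4*s**2)
n(o) = 676 + 2*o**2 (n(o) = (o**2 + o*o) + 4*(-13)**2 = (o**2 + o**2) + 4*169 = 2*o**2 + 676 = 676 + 2*o**2)
-2861110/1686254 + 1601016/n(1190) = -2861110/1686254 + 1601016/(676 + 2*1190**2) = -2861110*1/1686254 + 1601016/(676 + 2*1416100) = -1430555/843127 + 1601016/(676 + 2832200) = -1430555/843127 + 1601016/2832876 = -1430555/843127 + 1601016*(1/2832876) = -1430555/843127 + 133418/236073 = -225227092429/199039520271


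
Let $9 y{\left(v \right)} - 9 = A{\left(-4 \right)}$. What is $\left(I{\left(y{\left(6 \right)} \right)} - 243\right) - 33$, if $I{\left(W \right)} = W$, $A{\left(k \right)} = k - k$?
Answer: $-275$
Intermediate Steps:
$A{\left(k \right)} = 0$
$y{\left(v \right)} = 1$ ($y{\left(v \right)} = 1 + \frac{1}{9} \cdot 0 = 1 + 0 = 1$)
$\left(I{\left(y{\left(6 \right)} \right)} - 243\right) - 33 = \left(1 - 243\right) - 33 = -242 - 33 = -275$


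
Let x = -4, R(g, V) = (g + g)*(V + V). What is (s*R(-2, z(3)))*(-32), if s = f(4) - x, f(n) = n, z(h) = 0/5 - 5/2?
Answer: -5120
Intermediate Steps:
z(h) = -5/2 (z(h) = 0*(⅕) - 5*½ = 0 - 5/2 = -5/2)
R(g, V) = 4*V*g (R(g, V) = (2*g)*(2*V) = 4*V*g)
s = 8 (s = 4 - 1*(-4) = 4 + 4 = 8)
(s*R(-2, z(3)))*(-32) = (8*(4*(-5/2)*(-2)))*(-32) = (8*20)*(-32) = 160*(-32) = -5120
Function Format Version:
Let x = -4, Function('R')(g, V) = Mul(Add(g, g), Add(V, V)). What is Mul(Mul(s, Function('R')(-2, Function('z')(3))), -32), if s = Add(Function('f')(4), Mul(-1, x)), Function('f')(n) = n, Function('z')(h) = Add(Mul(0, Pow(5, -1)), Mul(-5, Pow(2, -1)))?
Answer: -5120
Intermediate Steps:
Function('z')(h) = Rational(-5, 2) (Function('z')(h) = Add(Mul(0, Rational(1, 5)), Mul(-5, Rational(1, 2))) = Add(0, Rational(-5, 2)) = Rational(-5, 2))
Function('R')(g, V) = Mul(4, V, g) (Function('R')(g, V) = Mul(Mul(2, g), Mul(2, V)) = Mul(4, V, g))
s = 8 (s = Add(4, Mul(-1, -4)) = Add(4, 4) = 8)
Mul(Mul(s, Function('R')(-2, Function('z')(3))), -32) = Mul(Mul(8, Mul(4, Rational(-5, 2), -2)), -32) = Mul(Mul(8, 20), -32) = Mul(160, -32) = -5120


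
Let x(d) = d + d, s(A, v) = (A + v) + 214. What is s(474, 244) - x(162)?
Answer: 608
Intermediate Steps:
s(A, v) = 214 + A + v
x(d) = 2*d
s(474, 244) - x(162) = (214 + 474 + 244) - 2*162 = 932 - 1*324 = 932 - 324 = 608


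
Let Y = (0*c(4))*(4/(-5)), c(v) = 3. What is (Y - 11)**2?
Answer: 121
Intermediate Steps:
Y = 0 (Y = (0*3)*(4/(-5)) = 0*(4*(-1/5)) = 0*(-4/5) = 0)
(Y - 11)**2 = (0 - 11)**2 = (-11)**2 = 121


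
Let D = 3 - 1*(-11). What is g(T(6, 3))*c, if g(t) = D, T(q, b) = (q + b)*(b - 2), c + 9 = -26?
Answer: -490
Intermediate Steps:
c = -35 (c = -9 - 26 = -35)
D = 14 (D = 3 + 11 = 14)
T(q, b) = (-2 + b)*(b + q) (T(q, b) = (b + q)*(-2 + b) = (-2 + b)*(b + q))
g(t) = 14
g(T(6, 3))*c = 14*(-35) = -490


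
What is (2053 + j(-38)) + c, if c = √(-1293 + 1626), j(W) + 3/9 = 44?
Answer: 6290/3 + 3*√37 ≈ 2114.9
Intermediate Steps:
j(W) = 131/3 (j(W) = -⅓ + 44 = 131/3)
c = 3*√37 (c = √333 = 3*√37 ≈ 18.248)
(2053 + j(-38)) + c = (2053 + 131/3) + 3*√37 = 6290/3 + 3*√37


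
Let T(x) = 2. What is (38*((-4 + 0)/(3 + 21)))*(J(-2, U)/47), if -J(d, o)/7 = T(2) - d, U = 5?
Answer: 532/141 ≈ 3.7730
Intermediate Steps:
J(d, o) = -14 + 7*d (J(d, o) = -7*(2 - d) = -14 + 7*d)
(38*((-4 + 0)/(3 + 21)))*(J(-2, U)/47) = (38*((-4 + 0)/(3 + 21)))*((-14 + 7*(-2))/47) = (38*(-4/24))*((-14 - 14)*(1/47)) = (38*(-4*1/24))*(-28*1/47) = (38*(-⅙))*(-28/47) = -19/3*(-28/47) = 532/141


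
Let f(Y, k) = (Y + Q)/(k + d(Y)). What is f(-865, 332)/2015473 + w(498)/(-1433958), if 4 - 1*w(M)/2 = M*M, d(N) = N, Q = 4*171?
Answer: 266413412805199/770212617963711 ≈ 0.34590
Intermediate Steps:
Q = 684
f(Y, k) = (684 + Y)/(Y + k) (f(Y, k) = (Y + 684)/(k + Y) = (684 + Y)/(Y + k))
w(M) = 8 - 2*M² (w(M) = 8 - 2*M*M = 8 - 2*M²)
f(-865, 332)/2015473 + w(498)/(-1433958) = ((684 - 865)/(-865 + 332))/2015473 + (8 - 2*498²)/(-1433958) = (-181/(-533))*(1/2015473) + (8 - 2*248004)*(-1/1433958) = -1/533*(-181)*(1/2015473) + (8 - 496008)*(-1/1433958) = (181/533)*(1/2015473) - 496000*(-1/1433958) = 181/1074247109 + 248000/716979 = 266413412805199/770212617963711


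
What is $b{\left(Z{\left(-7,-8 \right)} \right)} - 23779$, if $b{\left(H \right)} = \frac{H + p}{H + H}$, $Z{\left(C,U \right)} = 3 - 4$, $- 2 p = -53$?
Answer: $- \frac{95167}{4} \approx -23792.0$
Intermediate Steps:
$p = \frac{53}{2}$ ($p = \left(- \frac{1}{2}\right) \left(-53\right) = \frac{53}{2} \approx 26.5$)
$Z{\left(C,U \right)} = -1$ ($Z{\left(C,U \right)} = 3 - 4 = -1$)
$b{\left(H \right)} = \frac{\frac{53}{2} + H}{2 H}$ ($b{\left(H \right)} = \frac{H + \frac{53}{2}}{H + H} = \frac{\frac{53}{2} + H}{2 H}$)
$b{\left(Z{\left(-7,-8 \right)} \right)} - 23779 = \frac{53 + 2 \left(-1\right)}{4 \left(-1\right)} - 23779 = \frac{1}{4} \left(-1\right) \left(53 - 2\right) - 23779 = \frac{1}{4} \left(-1\right) 51 - 23779 = - \frac{51}{4} - 23779 = - \frac{95167}{4}$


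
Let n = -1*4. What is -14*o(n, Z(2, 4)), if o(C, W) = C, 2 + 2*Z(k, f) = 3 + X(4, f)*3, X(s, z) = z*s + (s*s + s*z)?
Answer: 56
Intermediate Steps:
n = -4
X(s, z) = s² + 2*s*z (X(s, z) = s*z + (s² + s*z) = s² + 2*s*z)
Z(k, f) = 49/2 + 12*f (Z(k, f) = -1 + (3 + (4*(4 + 2*f))*3)/2 = -1 + (3 + (16 + 8*f)*3)/2 = -1 + (3 + (48 + 24*f))/2 = -1 + (51 + 24*f)/2 = -1 + (51/2 + 12*f) = 49/2 + 12*f)
-14*o(n, Z(2, 4)) = -14*(-4) = 56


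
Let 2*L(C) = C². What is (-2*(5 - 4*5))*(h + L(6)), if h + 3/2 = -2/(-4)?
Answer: 510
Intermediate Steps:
h = -1 (h = -3/2 - 2/(-4) = -3/2 - 2*(-¼) = -3/2 + ½ = -1)
L(C) = C²/2
(-2*(5 - 4*5))*(h + L(6)) = (-2*(5 - 4*5))*(-1 + (½)*6²) = (-2*(5 - 20))*(-1 + (½)*36) = (-2*(-15))*(-1 + 18) = 30*17 = 510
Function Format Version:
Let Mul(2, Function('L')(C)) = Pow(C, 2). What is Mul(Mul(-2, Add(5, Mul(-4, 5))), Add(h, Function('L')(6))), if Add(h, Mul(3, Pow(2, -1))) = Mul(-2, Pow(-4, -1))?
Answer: 510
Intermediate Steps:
h = -1 (h = Add(Rational(-3, 2), Mul(-2, Pow(-4, -1))) = Add(Rational(-3, 2), Mul(-2, Rational(-1, 4))) = Add(Rational(-3, 2), Rational(1, 2)) = -1)
Function('L')(C) = Mul(Rational(1, 2), Pow(C, 2))
Mul(Mul(-2, Add(5, Mul(-4, 5))), Add(h, Function('L')(6))) = Mul(Mul(-2, Add(5, Mul(-4, 5))), Add(-1, Mul(Rational(1, 2), Pow(6, 2)))) = Mul(Mul(-2, Add(5, -20)), Add(-1, Mul(Rational(1, 2), 36))) = Mul(Mul(-2, -15), Add(-1, 18)) = Mul(30, 17) = 510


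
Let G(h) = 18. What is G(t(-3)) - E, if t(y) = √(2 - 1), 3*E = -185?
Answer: 239/3 ≈ 79.667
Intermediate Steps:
E = -185/3 (E = (⅓)*(-185) = -185/3 ≈ -61.667)
t(y) = 1 (t(y) = √1 = 1)
G(t(-3)) - E = 18 - 1*(-185/3) = 18 + 185/3 = 239/3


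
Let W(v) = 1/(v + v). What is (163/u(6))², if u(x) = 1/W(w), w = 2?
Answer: 26569/16 ≈ 1660.6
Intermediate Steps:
W(v) = 1/(2*v)
u(x) = 4 (u(x) = 1/((½)/2) = 1/((½)*(½)) = 1/(¼) = 4)
(163/u(6))² = (163/4)² = 26569/16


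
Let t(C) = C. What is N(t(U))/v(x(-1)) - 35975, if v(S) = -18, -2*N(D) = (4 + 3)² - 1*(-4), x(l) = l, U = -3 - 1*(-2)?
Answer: -1295047/36 ≈ -35974.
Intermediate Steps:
U = -1 (U = -3 + 2 = -1)
N(D) = -53/2 (N(D) = -((4 + 3)² - 1*(-4))/2 = -(7² + 4)/2 = -(49 + 4)/2 = -½*53 = -53/2)
N(t(U))/v(x(-1)) - 35975 = -53/2/(-18) - 35975 = -53/2*(-1/18) - 35975 = 53/36 - 35975 = -1295047/36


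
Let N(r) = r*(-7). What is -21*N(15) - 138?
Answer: 2067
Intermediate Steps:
N(r) = -7*r
-21*N(15) - 138 = -(-147)*15 - 138 = -21*(-105) - 138 = 2205 - 138 = 2067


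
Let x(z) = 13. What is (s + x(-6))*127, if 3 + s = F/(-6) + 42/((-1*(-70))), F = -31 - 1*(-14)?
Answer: 51181/30 ≈ 1706.0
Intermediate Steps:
F = -17 (F = -31 + 14 = -17)
s = 13/30 (s = -3 + (-17/(-6) + 42/((-1*(-70)))) = -3 + (-17*(-⅙) + 42/70) = -3 + (17/6 + 42*(1/70)) = -3 + (17/6 + ⅗) = -3 + 103/30 = 13/30 ≈ 0.43333)
(s + x(-6))*127 = (13/30 + 13)*127 = (403/30)*127 = 51181/30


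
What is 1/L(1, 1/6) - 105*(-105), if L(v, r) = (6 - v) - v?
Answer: 44101/4 ≈ 11025.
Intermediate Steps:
L(v, r) = 6 - 2*v
1/L(1, 1/6) - 105*(-105) = 1/(6 - 2*1) - 105*(-105) = 1/(6 - 2) + 11025 = 1/4 + 11025 = 44101/4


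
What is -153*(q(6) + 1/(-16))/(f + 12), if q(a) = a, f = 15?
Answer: -1615/48 ≈ -33.646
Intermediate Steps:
-153*(q(6) + 1/(-16))/(f + 12) = -153*(6 + 1/(-16))/(15 + 12) = -153*(6 - 1/16)/27 = -14535/(16*27) = -153*95/432 = -1615/48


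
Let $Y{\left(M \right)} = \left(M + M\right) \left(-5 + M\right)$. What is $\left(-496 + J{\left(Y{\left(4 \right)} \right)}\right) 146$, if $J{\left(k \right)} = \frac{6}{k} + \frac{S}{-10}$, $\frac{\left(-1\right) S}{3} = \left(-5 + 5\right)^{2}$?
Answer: $- \frac{145051}{2} \approx -72526.0$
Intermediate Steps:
$Y{\left(M \right)} = 2 M \left(-5 + M\right)$
$S = 0$ ($S = - 3 \left(-5 + 5\right)^{2} = - 3 \cdot 0^{2} = \left(-3\right) 0 = 0$)
$J{\left(k \right)} = \frac{6}{k}$ ($J{\left(k \right)} = \frac{6}{k} + \frac{0}{-10} = \frac{6}{k} + 0 \left(- \frac{1}{10}\right) = \frac{6}{k} + 0 = \frac{6}{k}$)
$\left(-496 + J{\left(Y{\left(4 \right)} \right)}\right) 146 = \left(-496 + \frac{6}{2 \cdot 4 \left(-5 + 4\right)}\right) 146 = \left(-496 + \frac{6}{2 \cdot 4 \left(-1\right)}\right) 146 = \left(-496 + \frac{6}{-8}\right) 146 = \left(-496 + 6 \left(- \frac{1}{8}\right)\right) 146 = \left(-496 - \frac{3}{4}\right) 146 = \left(- \frac{1987}{4}\right) 146 = - \frac{145051}{2}$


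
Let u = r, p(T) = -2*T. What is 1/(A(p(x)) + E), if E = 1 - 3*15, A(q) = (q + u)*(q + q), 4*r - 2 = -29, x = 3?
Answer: 1/109 ≈ 0.0091743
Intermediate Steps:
r = -27/4 (r = 1/2 + (1/4)*(-29) = 1/2 - 29/4 = -27/4 ≈ -6.7500)
u = -27/4 ≈ -6.7500
A(q) = 2*q*(-27/4 + q) (A(q) = (q - 27/4)*(q + q) = (-27/4 + q)*(2*q) = 2*q*(-27/4 + q))
E = -44 (E = 1 - 45 = -44)
1/(A(p(x)) + E) = 1/((-2*3)*(-27 + 4*(-2*3))/2 - 44) = 1/((1/2)*(-6)*(-27 + 4*(-6)) - 44) = 1/((1/2)*(-6)*(-27 - 24) - 44) = 1/((1/2)*(-6)*(-51) - 44) = 1/(153 - 44) = 1/109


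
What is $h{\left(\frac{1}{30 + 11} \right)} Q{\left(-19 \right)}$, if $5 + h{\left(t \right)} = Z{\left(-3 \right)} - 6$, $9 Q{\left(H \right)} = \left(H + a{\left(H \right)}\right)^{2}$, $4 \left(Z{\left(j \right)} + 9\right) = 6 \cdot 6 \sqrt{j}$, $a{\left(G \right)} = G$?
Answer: $- \frac{28880}{9} + 1444 i \sqrt{3} \approx -3208.9 + 2501.1 i$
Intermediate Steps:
$Z{\left(j \right)} = -9 + 9 \sqrt{j}$ ($Z{\left(j \right)} = -9 + \frac{6 \cdot 6 \sqrt{j}}{4} = -9 + \frac{36 \sqrt{j}}{4} = -9 + 9 \sqrt{j}$)
$Q{\left(H \right)} = \frac{4 H^{2}}{9}$ ($Q{\left(H \right)} = \frac{\left(H + H\right)^{2}}{9} = \frac{\left(2 H\right)^{2}}{9} = \frac{4 H^{2}}{9}$)
$h{\left(t \right)} = -20 + 9 i \sqrt{3}$ ($h{\left(t \right)} = -5 - \left(15 - 9 i \sqrt{3}\right) = -20 + 9 i \sqrt{3}$)
$h{\left(\frac{1}{30 + 11} \right)} Q{\left(-19 \right)} = \left(-20 + 9 i \sqrt{3}\right) \frac{4 \left(-19\right)^{2}}{9} = \left(-20 + 9 i \sqrt{3}\right) \frac{4}{9} \cdot 361 = \left(-20 + 9 i \sqrt{3}\right) \frac{1444}{9} = - \frac{28880}{9} + 1444 i \sqrt{3}$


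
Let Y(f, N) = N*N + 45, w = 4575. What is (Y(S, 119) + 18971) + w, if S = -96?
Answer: 37752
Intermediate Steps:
Y(f, N) = 45 + N**2 (Y(f, N) = N**2 + 45 = 45 + N**2)
(Y(S, 119) + 18971) + w = ((45 + 119**2) + 18971) + 4575 = ((45 + 14161) + 18971) + 4575 = (14206 + 18971) + 4575 = 33177 + 4575 = 37752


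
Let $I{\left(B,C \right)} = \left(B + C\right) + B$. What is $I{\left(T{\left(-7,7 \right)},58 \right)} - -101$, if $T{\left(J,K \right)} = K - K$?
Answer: $159$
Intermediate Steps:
$T{\left(J,K \right)} = 0$
$I{\left(B,C \right)} = C + 2 B$
$I{\left(T{\left(-7,7 \right)},58 \right)} - -101 = \left(58 + 2 \cdot 0\right) - -101 = \left(58 + 0\right) + 101 = 58 + 101 = 159$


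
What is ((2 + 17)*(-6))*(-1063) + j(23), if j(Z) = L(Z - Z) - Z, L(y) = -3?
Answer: 121156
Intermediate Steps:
j(Z) = -3 - Z
((2 + 17)*(-6))*(-1063) + j(23) = ((2 + 17)*(-6))*(-1063) + (-3 - 1*23) = (19*(-6))*(-1063) + (-3 - 23) = -114*(-1063) - 26 = 121182 - 26 = 121156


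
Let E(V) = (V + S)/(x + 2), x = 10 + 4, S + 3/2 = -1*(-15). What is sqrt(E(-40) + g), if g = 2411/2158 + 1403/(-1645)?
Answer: I*sqrt(280648355240890)/14199640 ≈ 1.1798*I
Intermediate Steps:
S = 27/2 (S = -3/2 - 1*(-15) = -3/2 + 15 = 27/2 ≈ 13.500)
x = 14
g = 938421/3549910 (g = 2411*(1/2158) + 1403*(-1/1645) = 2411/2158 - 1403/1645 = 938421/3549910 ≈ 0.26435)
E(V) = 27/32 + V/16 (E(V) = (V + 27/2)/(14 + 2) = (27/2 + V)/16 = (27/2 + V)*(1/16) = 27/32 + V/16)
sqrt(E(-40) + g) = sqrt((27/32 + (1/16)*(-40)) + 938421/3549910) = sqrt((27/32 - 5/2) + 938421/3549910) = sqrt(-53/32 + 938421/3549910) = sqrt(-79057879/56798560) = I*sqrt(280648355240890)/14199640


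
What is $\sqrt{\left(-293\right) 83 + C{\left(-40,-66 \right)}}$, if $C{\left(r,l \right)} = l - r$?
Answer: $3 i \sqrt{2705} \approx 156.03 i$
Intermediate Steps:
$\sqrt{\left(-293\right) 83 + C{\left(-40,-66 \right)}} = \sqrt{\left(-293\right) 83 - 26} = \sqrt{-24319 + \left(-66 + 40\right)} = \sqrt{-24319 - 26} = \sqrt{-24345} = 3 i \sqrt{2705}$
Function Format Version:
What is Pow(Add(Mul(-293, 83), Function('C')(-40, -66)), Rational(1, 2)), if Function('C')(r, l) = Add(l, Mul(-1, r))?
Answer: Mul(3, I, Pow(2705, Rational(1, 2))) ≈ Mul(156.03, I)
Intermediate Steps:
Pow(Add(Mul(-293, 83), Function('C')(-40, -66)), Rational(1, 2)) = Pow(Add(Mul(-293, 83), Add(-66, Mul(-1, -40))), Rational(1, 2)) = Pow(Add(-24319, Add(-66, 40)), Rational(1, 2)) = Pow(Add(-24319, -26), Rational(1, 2)) = Pow(-24345, Rational(1, 2)) = Mul(3, I, Pow(2705, Rational(1, 2)))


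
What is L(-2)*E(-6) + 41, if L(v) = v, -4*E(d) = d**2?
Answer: 59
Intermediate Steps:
E(d) = -d**2/4
L(-2)*E(-6) + 41 = -(-1)*(-6)**2/2 + 41 = -(-1)*36/2 + 41 = -2*(-9) + 41 = 18 + 41 = 59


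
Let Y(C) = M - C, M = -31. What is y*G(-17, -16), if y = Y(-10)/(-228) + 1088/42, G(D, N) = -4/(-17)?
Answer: 41491/6783 ≈ 6.1169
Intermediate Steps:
G(D, N) = 4/17 (G(D, N) = -4*(-1/17) = 4/17)
Y(C) = -31 - C
y = 41491/1596 (y = (-31 - 1*(-10))/(-228) + 1088/42 = (-31 + 10)*(-1/228) + 1088*(1/42) = -21*(-1/228) + 544/21 = 7/76 + 544/21 = 41491/1596 ≈ 25.997)
y*G(-17, -16) = (41491/1596)*(4/17) = 41491/6783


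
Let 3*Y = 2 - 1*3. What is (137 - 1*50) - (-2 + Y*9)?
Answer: 92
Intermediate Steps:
Y = -⅓ (Y = (2 - 1*3)/3 = (2 - 3)/3 = (⅓)*(-1) = -⅓ ≈ -0.33333)
(137 - 1*50) - (-2 + Y*9) = (137 - 1*50) - (-2 - ⅓*9) = (137 - 50) - (-2 - 3) = 87 - 1*(-5) = 87 + 5 = 92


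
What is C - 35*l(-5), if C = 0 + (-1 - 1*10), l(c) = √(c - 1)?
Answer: -11 - 35*I*√6 ≈ -11.0 - 85.732*I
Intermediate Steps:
l(c) = √(-1 + c)
C = -11 (C = 0 + (-1 - 10) = 0 - 11 = -11)
C - 35*l(-5) = -11 - 35*√(-1 - 5) = -11 - 35*I*√6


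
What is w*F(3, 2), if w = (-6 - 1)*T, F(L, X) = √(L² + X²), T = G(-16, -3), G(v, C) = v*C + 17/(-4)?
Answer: -1225*√13/4 ≈ -1104.2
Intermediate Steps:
G(v, C) = -17/4 + C*v (G(v, C) = C*v + 17*(-¼) = C*v - 17/4 = -17/4 + C*v)
T = 175/4 (T = -17/4 - 3*(-16) = -17/4 + 48 = 175/4 ≈ 43.750)
w = -1225/4 (w = (-6 - 1)*(175/4) = -7*175/4 = -1225/4 ≈ -306.25)
w*F(3, 2) = -1225*√(3² + 2²)/4 = -1225*√(9 + 4)/4 = -1225*√13/4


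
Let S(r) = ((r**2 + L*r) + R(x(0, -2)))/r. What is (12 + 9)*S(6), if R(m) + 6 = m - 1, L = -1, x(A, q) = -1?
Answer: 77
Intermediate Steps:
R(m) = -7 + m (R(m) = -6 + (m - 1) = -6 + (-1 + m) = -7 + m)
S(r) = (-8 + r**2 - r)/r (S(r) = ((r**2 - r) + (-7 - 1))/r = ((r**2 - r) - 8)/r = (-8 + r**2 - r)/r)
(12 + 9)*S(6) = (12 + 9)*(-1 + 6 - 8/6) = 21*(-1 + 6 - 8*1/6) = 21*(-1 + 6 - 4/3) = 21*(11/3) = 77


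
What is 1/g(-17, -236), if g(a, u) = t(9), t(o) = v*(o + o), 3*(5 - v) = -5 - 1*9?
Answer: 1/174 ≈ 0.0057471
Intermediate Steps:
v = 29/3 (v = 5 - (-5 - 1*9)/3 = 5 - (-5 - 9)/3 = 5 - 1/3*(-14) = 5 + 14/3 = 29/3 ≈ 9.6667)
t(o) = 58*o/3 (t(o) = 29*(o + o)/3 = 29*(2*o)/3 = 58*o/3)
g(a, u) = 174 (g(a, u) = (58/3)*9 = 174)
1/g(-17, -236) = 1/174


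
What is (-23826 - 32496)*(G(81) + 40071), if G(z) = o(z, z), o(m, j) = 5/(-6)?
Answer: -2256831927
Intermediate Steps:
o(m, j) = -⅚ (o(m, j) = 5*(-⅙) = -⅚)
G(z) = -⅚
(-23826 - 32496)*(G(81) + 40071) = (-23826 - 32496)*(-⅚ + 40071) = -56322*240421/6 = -2256831927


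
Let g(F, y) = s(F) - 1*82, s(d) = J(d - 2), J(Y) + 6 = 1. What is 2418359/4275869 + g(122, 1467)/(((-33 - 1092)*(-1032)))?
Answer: 935780932799/1654761303000 ≈ 0.56551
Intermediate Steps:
J(Y) = -5 (J(Y) = -6 + 1 = -5)
s(d) = -5
g(F, y) = -87 (g(F, y) = -5 - 1*82 = -5 - 82 = -87)
2418359/4275869 + g(122, 1467)/(((-33 - 1092)*(-1032))) = 2418359/4275869 - 87*(-1/(1032*(-33 - 1092))) = 2418359*(1/4275869) - 87/((-1125*(-1032))) = 2418359/4275869 - 87/1161000 = 2418359/4275869 - 87*1/1161000 = 2418359/4275869 - 29/387000 = 935780932799/1654761303000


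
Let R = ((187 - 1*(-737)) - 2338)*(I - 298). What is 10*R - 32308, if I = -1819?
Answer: 29902072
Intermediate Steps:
R = 2993438 (R = ((187 - 1*(-737)) - 2338)*(-1819 - 298) = ((187 + 737) - 2338)*(-2117) = (924 - 2338)*(-2117) = -1414*(-2117) = 2993438)
10*R - 32308 = 10*2993438 - 32308 = 29934380 - 32308 = 29902072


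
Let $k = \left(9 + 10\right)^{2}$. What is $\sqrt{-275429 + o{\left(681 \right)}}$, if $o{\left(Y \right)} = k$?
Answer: $2 i \sqrt{68767} \approx 524.47 i$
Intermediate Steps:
$k = 361$ ($k = 19^{2} = 361$)
$o{\left(Y \right)} = 361$
$\sqrt{-275429 + o{\left(681 \right)}} = \sqrt{-275429 + 361} = \sqrt{-275068} = 2 i \sqrt{68767}$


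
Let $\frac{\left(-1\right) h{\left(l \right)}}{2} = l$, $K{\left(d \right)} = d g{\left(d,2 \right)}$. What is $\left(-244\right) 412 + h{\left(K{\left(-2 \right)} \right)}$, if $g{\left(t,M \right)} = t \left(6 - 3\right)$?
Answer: $-100552$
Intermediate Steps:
$g{\left(t,M \right)} = 3 t$ ($g{\left(t,M \right)} = t 3 = 3 t$)
$K{\left(d \right)} = 3 d^{2}$ ($K{\left(d \right)} = d 3 d = 3 d^{2}$)
$h{\left(l \right)} = - 2 l$
$\left(-244\right) 412 + h{\left(K{\left(-2 \right)} \right)} = \left(-244\right) 412 - 2 \cdot 3 \left(-2\right)^{2} = -100528 - 2 \cdot 3 \cdot 4 = -100528 - 24 = -100552$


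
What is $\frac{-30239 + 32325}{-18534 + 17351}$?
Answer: $- \frac{298}{169} \approx -1.7633$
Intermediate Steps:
$\frac{-30239 + 32325}{-18534 + 17351} = \frac{2086}{-1183} = 2086 \left(- \frac{1}{1183}\right) = - \frac{298}{169}$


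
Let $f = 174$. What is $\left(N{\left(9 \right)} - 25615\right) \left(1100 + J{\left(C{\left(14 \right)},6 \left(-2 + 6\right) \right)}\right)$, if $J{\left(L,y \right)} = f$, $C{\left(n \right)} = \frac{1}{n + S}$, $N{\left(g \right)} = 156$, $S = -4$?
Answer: $-32434766$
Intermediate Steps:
$C{\left(n \right)} = \frac{1}{-4 + n}$ ($C{\left(n \right)} = \frac{1}{n - 4} = \frac{1}{-4 + n}$)
$J{\left(L,y \right)} = 174$
$\left(N{\left(9 \right)} - 25615\right) \left(1100 + J{\left(C{\left(14 \right)},6 \left(-2 + 6\right) \right)}\right) = \left(156 - 25615\right) \left(1100 + 174\right) = \left(-25459\right) 1274 = -32434766$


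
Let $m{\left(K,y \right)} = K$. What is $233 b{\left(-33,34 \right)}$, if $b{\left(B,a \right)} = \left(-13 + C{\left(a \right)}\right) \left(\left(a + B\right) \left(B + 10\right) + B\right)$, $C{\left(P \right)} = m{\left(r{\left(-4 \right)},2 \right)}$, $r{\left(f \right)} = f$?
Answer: $221816$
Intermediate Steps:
$C{\left(P \right)} = -4$
$b{\left(B,a \right)} = - 17 B - 17 \left(10 + B\right) \left(B + a\right)$ ($b{\left(B,a \right)} = \left(-13 - 4\right) \left(\left(a + B\right) \left(B + 10\right) + B\right) = - 17 \left(\left(B + a\right) \left(10 + B\right) + B\right) = - 17 \left(\left(10 + B\right) \left(B + a\right) + B\right) = - 17 \left(B + \left(10 + B\right) \left(B + a\right)\right) = - 17 B - 17 \left(10 + B\right) \left(B + a\right)$)
$233 b{\left(-33,34 \right)} = 233 \left(\left(-187\right) \left(-33\right) - 5780 - 17 \left(-33\right)^{2} - \left(-561\right) 34\right) = 233 \left(6171 - 5780 - 18513 + 19074\right) = 233 \cdot 952 = 221816$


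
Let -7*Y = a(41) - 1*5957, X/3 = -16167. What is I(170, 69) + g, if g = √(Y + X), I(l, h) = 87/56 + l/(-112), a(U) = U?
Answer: 1/28 + I*√2335137/7 ≈ 0.035714 + 218.3*I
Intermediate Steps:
X = -48501 (X = 3*(-16167) = -48501)
Y = 5916/7 (Y = -(41 - 1*5957)/7 = -(41 - 5957)/7 = -⅐*(-5916) = 5916/7 ≈ 845.14)
I(l, h) = 87/56 - l/112 (I(l, h) = 87*(1/56) + l*(-1/112) = 87/56 - l/112)
g = I*√2335137/7 (g = √(5916/7 - 48501) = √(-333591/7) = I*√2335137/7 ≈ 218.3*I)
I(170, 69) + g = (87/56 - 1/112*170) + I*√2335137/7 = (87/56 - 85/56) + I*√2335137/7 = 1/28 + I*√2335137/7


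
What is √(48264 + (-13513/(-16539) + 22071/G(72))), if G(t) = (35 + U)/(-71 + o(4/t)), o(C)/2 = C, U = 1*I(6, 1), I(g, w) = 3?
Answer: 2*√175065105980118/314241 ≈ 84.211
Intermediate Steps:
U = 3 (U = 1*3 = 3)
o(C) = 2*C
G(t) = 38/(-71 + 8/t) (G(t) = (35 + 3)/(-71 + 2*(4/t)) = 38/(-71 + 8/t))
√(48264 + (-13513/(-16539) + 22071/G(72))) = √(48264 + (-13513/(-16539) + 22071/((-38*72/(-8 + 71*72))))) = √(48264 + (-13513*(-1/16539) + 22071/((-38*72/(-8 + 5112))))) = √(48264 + (13513/16539 + 22071/((-38*72/5104)))) = √(48264 + (13513/16539 + 22071/((-38*72*1/5104)))) = √(48264 + (13513/16539 + 22071/(-171/319))) = √(48264 + (13513/16539 + 22071*(-319/171))) = √(48264 + (13513/16539 - 2346883/57)) = √(48264 - 12938109232/314241) = √(2228418392/314241) = 2*√175065105980118/314241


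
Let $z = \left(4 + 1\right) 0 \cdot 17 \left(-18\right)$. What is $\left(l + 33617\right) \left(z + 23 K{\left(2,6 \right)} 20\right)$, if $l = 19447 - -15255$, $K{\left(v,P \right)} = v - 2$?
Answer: $0$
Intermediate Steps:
$K{\left(v,P \right)} = -2 + v$
$z = 0$ ($z = 5 \cdot 0 \cdot 17 \left(-18\right) = 0 \cdot 17 \left(-18\right) = 0 \left(-18\right) = 0$)
$l = 34702$ ($l = 19447 + 15255 = 34702$)
$\left(l + 33617\right) \left(z + 23 K{\left(2,6 \right)} 20\right) = \left(34702 + 33617\right) \left(0 + 23 \left(-2 + 2\right) 20\right) = 68319 \left(0 + 23 \cdot 0 \cdot 20\right) = 68319 \left(0 + 0 \cdot 20\right) = 68319 \left(0 + 0\right) = 68319 \cdot 0 = 0$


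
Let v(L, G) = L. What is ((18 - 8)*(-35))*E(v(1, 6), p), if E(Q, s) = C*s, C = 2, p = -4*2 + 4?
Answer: 2800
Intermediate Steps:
p = -4 (p = -8 + 4 = -4)
E(Q, s) = 2*s
((18 - 8)*(-35))*E(v(1, 6), p) = ((18 - 8)*(-35))*(2*(-4)) = (10*(-35))*(-8) = -350*(-8) = 2800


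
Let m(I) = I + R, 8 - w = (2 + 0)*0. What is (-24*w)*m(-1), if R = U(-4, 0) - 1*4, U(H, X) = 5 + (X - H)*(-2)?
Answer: 1536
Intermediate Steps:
w = 8 (w = 8 - (2 + 0)*0 = 8 - 2*0 = 8 - 1*0 = 8 + 0 = 8)
U(H, X) = 5 - 2*X + 2*H (U(H, X) = 5 + (-2*X + 2*H) = 5 - 2*X + 2*H)
R = -7 (R = (5 - 2*0 + 2*(-4)) - 1*4 = (5 + 0 - 8) - 4 = -3 - 4 = -7)
m(I) = -7 + I (m(I) = I - 7 = -7 + I)
(-24*w)*m(-1) = (-24*8)*(-7 - 1) = -192*(-8) = 1536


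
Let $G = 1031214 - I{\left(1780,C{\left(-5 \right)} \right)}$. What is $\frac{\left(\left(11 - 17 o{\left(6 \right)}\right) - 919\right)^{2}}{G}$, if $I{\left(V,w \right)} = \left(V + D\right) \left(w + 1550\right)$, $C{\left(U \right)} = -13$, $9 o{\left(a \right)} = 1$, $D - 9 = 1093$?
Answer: $- \frac{67059721}{275272020} \approx -0.24361$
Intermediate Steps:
$D = 1102$ ($D = 9 + 1093 = 1102$)
$o{\left(a \right)} = \frac{1}{9}$ ($o{\left(a \right)} = \frac{1}{9} \cdot 1 = \frac{1}{9}$)
$I{\left(V,w \right)} = \left(1102 + V\right) \left(1550 + w\right)$ ($I{\left(V,w \right)} = \left(V + 1102\right) \left(w + 1550\right) = \left(1102 + V\right) \left(1550 + w\right)$)
$G = -3398420$ ($G = 1031214 - \left(1708100 + 1102 \left(-13\right) + 1550 \cdot 1780 + 1780 \left(-13\right)\right) = 1031214 - \left(1708100 - 14326 + 2759000 - 23140\right) = 1031214 - 4429634 = -3398420$)
$\frac{\left(\left(11 - 17 o{\left(6 \right)}\right) - 919\right)^{2}}{G} = \frac{\left(\left(11 - \frac{17}{9}\right) - 919\right)^{2}}{-3398420} = \left(\left(11 - \frac{17}{9}\right) - 919\right)^{2} \left(- \frac{1}{3398420}\right) = \left(\frac{82}{9} - 919\right)^{2} \left(- \frac{1}{3398420}\right) = \left(- \frac{8189}{9}\right)^{2} \left(- \frac{1}{3398420}\right) = \frac{67059721}{81} \left(- \frac{1}{3398420}\right) = - \frac{67059721}{275272020}$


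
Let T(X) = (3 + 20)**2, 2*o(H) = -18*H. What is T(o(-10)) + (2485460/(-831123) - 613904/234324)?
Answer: 943807501597/1803259869 ≈ 523.39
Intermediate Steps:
o(H) = -9*H (o(H) = (-18*H)/2 = -9*H)
T(X) = 529 (T(X) = 23**2 = 529)
T(o(-10)) + (2485460/(-831123) - 613904/234324) = 529 + (2485460/(-831123) - 613904/234324) = 529 + (2485460*(-1/831123) - 613904*1/234324) = 529 + (-2485460/831123 - 153476/58581) = 529 - 10116969104/1803259869 = 943807501597/1803259869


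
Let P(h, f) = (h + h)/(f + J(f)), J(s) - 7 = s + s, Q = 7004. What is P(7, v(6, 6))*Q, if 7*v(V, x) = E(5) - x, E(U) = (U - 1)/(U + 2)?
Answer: 4804744/229 ≈ 20981.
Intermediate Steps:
J(s) = 7 + 2*s (J(s) = 7 + (s + s) = 7 + 2*s)
E(U) = (-1 + U)/(2 + U)
v(V, x) = 4/49 - x/7 (v(V, x) = ((-1 + 5)/(2 + 5) - x)/7 = (4/7 - x)/7 = 4/49 - x/7)
P(h, f) = 2*h/(7 + 3*f) (P(h, f) = (h + h)/(f + (7 + 2*f)) = (2*h)/(7 + 3*f) = 2*h/(7 + 3*f))
P(7, v(6, 6))*Q = (2*7/(7 + 3*(4/49 - ⅐*6)))*7004 = (2*7/(7 + 3*(4/49 - 6/7)))*7004 = (2*7/(7 + 3*(-38/49)))*7004 = (2*7/(7 - 114/49))*7004 = (2*7/(229/49))*7004 = (2*7*(49/229))*7004 = (686/229)*7004 = 4804744/229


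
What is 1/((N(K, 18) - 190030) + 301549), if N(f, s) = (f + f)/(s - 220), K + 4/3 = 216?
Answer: 303/33789613 ≈ 8.9673e-6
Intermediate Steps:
K = 644/3 (K = -4/3 + 216 = 644/3 ≈ 214.67)
N(f, s) = 2*f/(-220 + s) (N(f, s) = (2*f)/(-220 + s) = 2*f/(-220 + s))
1/((N(K, 18) - 190030) + 301549) = 1/((2*(644/3)/(-220 + 18) - 190030) + 301549) = 1/((2*(644/3)/(-202) - 190030) + 301549) = 1/((2*(644/3)*(-1/202) - 190030) + 301549) = 1/((-644/303 - 190030) + 301549) = 1/(-57579734/303 + 301549) = 1/(33789613/303) = 303/33789613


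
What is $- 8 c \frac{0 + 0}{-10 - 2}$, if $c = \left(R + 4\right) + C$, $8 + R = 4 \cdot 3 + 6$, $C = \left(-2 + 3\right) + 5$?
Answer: $0$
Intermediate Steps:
$C = 6$ ($C = 1 + 5 = 6$)
$R = 10$ ($R = -8 + \left(4 \cdot 3 + 6\right) = -8 + \left(12 + 6\right) = -8 + 18 = 10$)
$c = 20$ ($c = \left(10 + 4\right) + 6 = 14 + 6 = 20$)
$- 8 c \frac{0 + 0}{-10 - 2} = \left(-8\right) 20 \frac{0 + 0}{-10 - 2} = - 160 \frac{0}{-12} = - 160 \cdot 0 \left(- \frac{1}{12}\right) = \left(-160\right) 0 = 0$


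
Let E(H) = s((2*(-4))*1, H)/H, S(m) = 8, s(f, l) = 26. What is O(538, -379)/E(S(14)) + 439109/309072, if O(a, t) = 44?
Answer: 60105089/4017936 ≈ 14.959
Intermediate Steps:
E(H) = 26/H
O(538, -379)/E(S(14)) + 439109/309072 = 44/((26/8)) + 439109/309072 = 44/((26*(⅛))) + 439109*(1/309072) = 44/(13/4) + 439109/309072 = 44*(4/13) + 439109/309072 = 176/13 + 439109/309072 = 60105089/4017936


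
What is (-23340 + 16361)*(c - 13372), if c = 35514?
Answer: -154529018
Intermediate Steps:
(-23340 + 16361)*(c - 13372) = (-23340 + 16361)*(35514 - 13372) = -6979*22142 = -154529018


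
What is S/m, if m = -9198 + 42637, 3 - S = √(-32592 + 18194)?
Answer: 3/33439 - I*√14398/33439 ≈ 8.9716e-5 - 0.0035884*I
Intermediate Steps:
S = 3 - I*√14398 (S = 3 - √(-32592 + 18194) = 3 - √(-14398) = 3 - I*√14398 ≈ 3.0 - 119.99*I)
m = 33439
S/m = (3 - I*√14398)/33439 = (3 - I*√14398)*(1/33439) = 3/33439 - I*√14398/33439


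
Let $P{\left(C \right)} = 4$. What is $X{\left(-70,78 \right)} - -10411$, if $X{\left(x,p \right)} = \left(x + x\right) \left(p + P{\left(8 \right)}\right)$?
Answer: $-1069$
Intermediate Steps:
$X{\left(x,p \right)} = 2 x \left(4 + p\right)$ ($X{\left(x,p \right)} = \left(x + x\right) \left(p + 4\right) = 2 x \left(4 + p\right)$)
$X{\left(-70,78 \right)} - -10411 = 2 \left(-70\right) \left(4 + 78\right) - -10411 = 2 \left(-70\right) 82 + 10411 = -11480 + 10411 = -1069$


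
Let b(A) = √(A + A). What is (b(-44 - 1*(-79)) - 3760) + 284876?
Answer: 281116 + √70 ≈ 2.8112e+5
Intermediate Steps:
b(A) = √2*√A (b(A) = √(2*A) = √2*√A)
(b(-44 - 1*(-79)) - 3760) + 284876 = (√2*√(-44 - 1*(-79)) - 3760) + 284876 = (√2*√(-44 + 79) - 3760) + 284876 = (√2*√35 - 3760) + 284876 = (√70 - 3760) + 284876 = (-3760 + √70) + 284876 = 281116 + √70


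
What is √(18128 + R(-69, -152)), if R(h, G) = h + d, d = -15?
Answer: 2*√4511 ≈ 134.33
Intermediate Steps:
R(h, G) = -15 + h (R(h, G) = h - 15 = -15 + h)
√(18128 + R(-69, -152)) = √(18128 + (-15 - 69)) = √(18128 - 84) = √18044 = 2*√4511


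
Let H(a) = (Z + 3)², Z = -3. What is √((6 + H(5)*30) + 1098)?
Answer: 4*√69 ≈ 33.227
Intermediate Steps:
H(a) = 0 (H(a) = (-3 + 3)² = 0² = 0)
√((6 + H(5)*30) + 1098) = √((6 + 0*30) + 1098) = √((6 + 0) + 1098) = √(6 + 1098) = √1104 = 4*√69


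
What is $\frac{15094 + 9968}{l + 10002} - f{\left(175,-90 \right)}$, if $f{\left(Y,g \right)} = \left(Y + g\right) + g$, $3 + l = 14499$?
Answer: $\frac{24592}{4083} \approx 6.023$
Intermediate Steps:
$l = 14496$ ($l = -3 + 14499 = 14496$)
$f{\left(Y,g \right)} = Y + 2 g$
$\frac{15094 + 9968}{l + 10002} - f{\left(175,-90 \right)} = \frac{15094 + 9968}{14496 + 10002} - \left(175 + 2 \left(-90\right)\right) = \frac{25062}{24498} - \left(175 - 180\right) = 25062 \cdot \frac{1}{24498} - -5 = \frac{4177}{4083} + 5 = \frac{24592}{4083}$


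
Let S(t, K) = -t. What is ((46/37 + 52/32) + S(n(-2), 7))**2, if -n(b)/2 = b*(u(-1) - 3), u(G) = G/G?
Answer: 10349089/87616 ≈ 118.12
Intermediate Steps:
u(G) = 1
n(b) = 4*b (n(b) = -2*b*(1 - 3) = -2*b*(-2) = -(-4)*b = 4*b)
((46/37 + 52/32) + S(n(-2), 7))**2 = ((46/37 + 52/32) - 4*(-2))**2 = ((46*(1/37) + 52*(1/32)) - 1*(-8))**2 = ((46/37 + 13/8) + 8)**2 = (849/296 + 8)**2 = (3217/296)**2 = 10349089/87616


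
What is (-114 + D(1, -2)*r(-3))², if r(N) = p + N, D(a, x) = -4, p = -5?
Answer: 6724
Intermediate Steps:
r(N) = -5 + N
(-114 + D(1, -2)*r(-3))² = (-114 - 4*(-5 - 3))² = (-114 - 4*(-8))² = (-114 + 32)² = (-82)² = 6724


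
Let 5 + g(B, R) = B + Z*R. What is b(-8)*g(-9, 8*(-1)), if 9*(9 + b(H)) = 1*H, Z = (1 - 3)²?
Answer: 4094/9 ≈ 454.89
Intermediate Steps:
Z = 4 (Z = (-2)² = 4)
b(H) = -9 + H/9 (b(H) = -9 + (1*H)/9 = -9 + H/9)
g(B, R) = -5 + B + 4*R (g(B, R) = -5 + (B + 4*R) = -5 + B + 4*R)
b(-8)*g(-9, 8*(-1)) = (-9 + (⅑)*(-8))*(-5 - 9 + 4*(8*(-1))) = (-9 - 8/9)*(-5 - 9 + 4*(-8)) = -89*(-5 - 9 - 32)/9 = -89/9*(-46) = 4094/9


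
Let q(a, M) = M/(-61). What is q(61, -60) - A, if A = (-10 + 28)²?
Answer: -19704/61 ≈ -323.02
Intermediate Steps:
q(a, M) = -M/61 (q(a, M) = M*(-1/61) = -M/61)
A = 324 (A = 18² = 324)
q(61, -60) - A = -1/61*(-60) - 1*324 = 60/61 - 324 = -19704/61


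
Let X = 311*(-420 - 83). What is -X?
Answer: 156433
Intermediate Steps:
X = -156433 (X = 311*(-503) = -156433)
-X = -1*(-156433) = 156433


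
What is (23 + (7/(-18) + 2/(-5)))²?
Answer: 3996001/8100 ≈ 493.33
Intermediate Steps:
(23 + (7/(-18) + 2/(-5)))² = (23 + (7*(-1/18) + 2*(-⅕)))² = (23 + (-7/18 - ⅖))² = (23 - 71/90)² = (1999/90)² = 3996001/8100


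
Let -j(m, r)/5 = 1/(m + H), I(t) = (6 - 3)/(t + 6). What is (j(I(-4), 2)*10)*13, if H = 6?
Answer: -260/3 ≈ -86.667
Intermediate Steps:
I(t) = 3/(6 + t)
j(m, r) = -5/(6 + m) (j(m, r) = -5/(m + 6) = -5/(6 + m))
(j(I(-4), 2)*10)*13 = (-5/(6 + 3/(6 - 4))*10)*13 = (-5/(6 + 3/2)*10)*13 = (-5/15/2*10)*13 = (-5*2/15*10)*13 = -2/3*10*13 = -20/3*13 = -260/3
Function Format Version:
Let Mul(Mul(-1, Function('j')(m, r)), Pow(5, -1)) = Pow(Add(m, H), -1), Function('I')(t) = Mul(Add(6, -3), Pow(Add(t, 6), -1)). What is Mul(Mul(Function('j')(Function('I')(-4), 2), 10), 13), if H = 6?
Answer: Rational(-260, 3) ≈ -86.667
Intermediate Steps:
Function('I')(t) = Mul(3, Pow(Add(6, t), -1))
Function('j')(m, r) = Mul(-5, Pow(Add(6, m), -1)) (Function('j')(m, r) = Mul(-5, Pow(Add(m, 6), -1)) = Mul(-5, Pow(Add(6, m), -1)))
Mul(Mul(Function('j')(Function('I')(-4), 2), 10), 13) = Mul(Mul(Mul(-5, Pow(Add(6, Mul(3, Pow(Add(6, -4), -1))), -1)), 10), 13) = Mul(Mul(Mul(-5, Pow(Add(6, Mul(3, Pow(2, -1))), -1)), 10), 13) = Mul(Mul(Mul(-5, Pow(Add(6, Mul(3, Rational(1, 2))), -1)), 10), 13) = Mul(Mul(Mul(-5, Pow(Add(6, Rational(3, 2)), -1)), 10), 13) = Mul(Mul(Mul(-5, Pow(Rational(15, 2), -1)), 10), 13) = Mul(Mul(Mul(-5, Rational(2, 15)), 10), 13) = Mul(Mul(Rational(-2, 3), 10), 13) = Mul(Rational(-20, 3), 13) = Rational(-260, 3)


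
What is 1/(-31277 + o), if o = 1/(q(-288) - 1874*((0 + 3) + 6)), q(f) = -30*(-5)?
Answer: -16716/522826333 ≈ -3.1972e-5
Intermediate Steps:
q(f) = 150
o = -1/16716 (o = 1/(150 - 1874*((0 + 3) + 6)) = 1/(150 - 1874*(3 + 6)) = 1/(150 - 1874*9) = 1/(150 - 16866) = 1/(-16716) = -1/16716 ≈ -5.9823e-5)
1/(-31277 + o) = 1/(-31277 - 1/16716) = 1/(-522826333/16716) = -16716/522826333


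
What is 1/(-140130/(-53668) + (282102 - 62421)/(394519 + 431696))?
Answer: 7390217770/21261224643 ≈ 0.34759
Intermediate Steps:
1/(-140130/(-53668) + (282102 - 62421)/(394519 + 431696)) = 1/(-140130*(-1/53668) + 219681/826215) = 1/(70065/26834 + 219681*(1/826215)) = 1/(70065/26834 + 73227/275405) = 1/(21261224643/7390217770) = 7390217770/21261224643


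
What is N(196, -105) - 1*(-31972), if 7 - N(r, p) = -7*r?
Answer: 33351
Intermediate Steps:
N(r, p) = 7 + 7*r (N(r, p) = 7 - (-7)*r = 7 + 7*r)
N(196, -105) - 1*(-31972) = (7 + 7*196) - 1*(-31972) = (7 + 1372) + 31972 = 1379 + 31972 = 33351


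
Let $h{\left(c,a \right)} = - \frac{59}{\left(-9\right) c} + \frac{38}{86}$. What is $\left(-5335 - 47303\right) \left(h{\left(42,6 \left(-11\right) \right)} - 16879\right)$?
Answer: $\frac{2406798391831}{2709} \approx 8.8844 \cdot 10^{8}$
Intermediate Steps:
$h{\left(c,a \right)} = \frac{19}{43} + \frac{59}{9 c}$ ($h{\left(c,a \right)} = - 59 \left(- \frac{1}{9 c}\right) + 38 \cdot \frac{1}{86} = \frac{59}{9 c} + \frac{19}{43} = \frac{19}{43} + \frac{59}{9 c}$)
$\left(-5335 - 47303\right) \left(h{\left(42,6 \left(-11\right) \right)} - 16879\right) = \left(-5335 - 47303\right) \left(\frac{2537 + 171 \cdot 42}{387 \cdot 42} - 16879\right) = - 52638 \left(\frac{1}{387} \cdot \frac{1}{42} \left(2537 + 7182\right) - 16879\right) = - 52638 \left(\frac{1}{387} \cdot \frac{1}{42} \cdot 9719 - 16879\right) = - 52638 \left(\frac{9719}{16254} - 16879\right) = \left(-52638\right) \left(- \frac{274341547}{16254}\right) = \frac{2406798391831}{2709}$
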